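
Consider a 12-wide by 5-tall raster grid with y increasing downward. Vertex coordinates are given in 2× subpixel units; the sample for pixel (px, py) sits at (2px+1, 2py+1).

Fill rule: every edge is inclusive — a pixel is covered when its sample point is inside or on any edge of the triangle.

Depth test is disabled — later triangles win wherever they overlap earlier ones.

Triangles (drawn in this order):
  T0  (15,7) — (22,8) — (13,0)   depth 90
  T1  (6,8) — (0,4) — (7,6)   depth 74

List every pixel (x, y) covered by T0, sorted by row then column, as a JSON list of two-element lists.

T0:
  2·area = 47  (B↔C swapped to make it positive)
  edge (15, 7)→(13, 0): d=(-2,-7) inclusive
  edge (13, 0)→(22, 8): d=(9,8) inclusive
  edge (22, 8)→(15, 7): d=(-7,-1) inclusive
    (7,1)@(15, 3): e=[8,11,28] → #
    (8,1)@(17, 3): e=[22,-5,30] → ·
    (0,2)@(1, 5): e=[-94,141,0] → ·  [on edge]
    (7,2)@(15, 5): e=[4,29,14] → #
    (8,2)@(17, 5): e=[18,13,16] → #
    (9,2)@(19, 5): e=[32,-3,18] → ·
    (7,3)@(15, 7): e=[0,47,0] → #  [on edge]
    (9,3)@(19, 7): e=[28,15,4] → #
    (10,3)@(21, 7): e=[42,-1,6] → ·
    (7,4)@(15, 9): e=[-4,65,-14] → ·
    (8,4)@(17, 9): e=[10,49,-12] → ·
    (9,4)@(19, 9): e=[24,33,-10] → ·
  covered (6 px):
    · · · · · · · · · · · ·
    · · · · · · · # · · · ·
    · · · · · · · # # · · ·
    · · · · · · · # # # · ·
    · · · · · · · · · · · ·
T1:
  2·area = 16
  edge (6, 8)→(0, 4): d=(-6,-4) inclusive
  edge (0, 4)→(7, 6): d=(7,2) inclusive
  edge (7, 6)→(6, 8): d=(-1,2) inclusive
    (1,2)@(3, 5): e=[6,1,9] → #
    (2,2)@(5, 5): e=[14,-3,5] → ·
    (1,3)@(3, 7): e=[-6,15,7] → ·
    (2,3)@(5, 7): e=[2,11,3] → #
    (3,3)@(7, 7): e=[10,7,-1] → ·
    (2,4)@(5, 9): e=[-10,25,1] → ·
  covered (2 px):
    · · · · · · · · · · · ·
    · · · · · · · · · · · ·
    · # · · · · · · · · · ·
    · · # · · · · · · · · ·
    · · · · · · · · · · · ·

Result: [[7,1],[7,2],[8,2],[7,3],[8,3],[9,3]]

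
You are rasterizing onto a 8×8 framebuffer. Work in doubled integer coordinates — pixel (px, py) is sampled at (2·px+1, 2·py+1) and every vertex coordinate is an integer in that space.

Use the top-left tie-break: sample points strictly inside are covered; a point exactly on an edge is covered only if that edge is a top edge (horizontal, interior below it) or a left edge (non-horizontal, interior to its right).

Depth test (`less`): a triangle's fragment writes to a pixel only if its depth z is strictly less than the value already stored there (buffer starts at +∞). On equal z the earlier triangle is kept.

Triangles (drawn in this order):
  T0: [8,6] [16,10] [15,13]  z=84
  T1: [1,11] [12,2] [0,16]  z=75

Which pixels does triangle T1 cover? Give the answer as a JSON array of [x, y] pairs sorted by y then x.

T0:
  2·area = 28
  edge (8, 6)→(16, 10): d=(8,4) right/bottom  bias=-1
  edge (16, 10)→(15, 13): d=(-1,3) right/bottom  bias=-1
  edge (15, 13)→(8, 6): d=(-7,-7) top-left  bias=+0
    (1,0)@(3, 1): e=[-20,48,0] → ·  [on edge]
    (2,1)@(5, 3): e=[-12,40,0] → ·  [on edge]
    (3,2)@(7, 5): e=[-4,32,0] → ·  [on edge]
    (4,3)@(9, 7): e=[4,24,0] → █  [on edge]
    (5,3)@(11, 7): e=[-4,18,14] → ·
    (4,4)@(9, 9): e=[20,22,-14] → ·
    (5,4)@(11, 9): e=[12,16,0] → █  [on edge]
    (6,4)@(13, 9): e=[4,10,14] → █
    (7,4)@(15, 9): e=[-4,4,28] → ·
    (5,5)@(11, 11): e=[28,14,-14] → ·
    (6,5)@(13, 11): e=[20,8,0] → █  [on edge]
    (7,5)@(15, 11): e=[12,2,14] → █
    (7,6)@(15, 13): e=[28,0,0] → ·  [on edge]
  covered (5 px):
    · · · · · · · ·
    · · · · · · · ·
    · · · · · · · ·
    · · · · █ · · ·
    · · · · · █ █ ·
    · · · · · · █ █
    · · · · · · · ·
    · · · · · · · ·
T1:
  2·area = 46
  edge (1, 11)→(12, 2): d=(11,-9) top-left  bias=+0
  edge (12, 2)→(0, 16): d=(-12,14) right/bottom  bias=-1
  edge (0, 16)→(1, 11): d=(1,-5) top-left  bias=+0
    (1,0)@(3, 1): e=[-92,138,0] → ·  [on edge]
    (5,1)@(11, 3): e=[2,2,42] → █
    (6,1)@(13, 3): e=[20,-26,52] → ·
    (4,2)@(9, 5): e=[6,6,34] → █
    (5,2)@(11, 5): e=[24,-22,44] → ·
    (3,3)@(7, 7): e=[10,10,26] → █
    (4,3)@(9, 7): e=[28,-18,36] → ·
    (2,4)@(5, 9): e=[14,14,18] → █
    (3,4)@(7, 9): e=[32,-14,28] → ·
    (0,5)@(1, 11): e=[0,46,0] → █  [on edge]
    (1,5)@(3, 11): e=[18,18,10] → █
    (2,5)@(5, 11): e=[36,-10,20] → ·
  covered (7 px):
    · · · · · · · ·
    · · · · · █ · ·
    · · · · █ · · ·
    · · · █ · · · ·
    · · █ · · · · ·
    █ █ · · · · · ·
    █ · · · · · · ·
    · · · · · · · ·

Result: [[5,1],[4,2],[3,3],[2,4],[0,5],[1,5],[0,6]]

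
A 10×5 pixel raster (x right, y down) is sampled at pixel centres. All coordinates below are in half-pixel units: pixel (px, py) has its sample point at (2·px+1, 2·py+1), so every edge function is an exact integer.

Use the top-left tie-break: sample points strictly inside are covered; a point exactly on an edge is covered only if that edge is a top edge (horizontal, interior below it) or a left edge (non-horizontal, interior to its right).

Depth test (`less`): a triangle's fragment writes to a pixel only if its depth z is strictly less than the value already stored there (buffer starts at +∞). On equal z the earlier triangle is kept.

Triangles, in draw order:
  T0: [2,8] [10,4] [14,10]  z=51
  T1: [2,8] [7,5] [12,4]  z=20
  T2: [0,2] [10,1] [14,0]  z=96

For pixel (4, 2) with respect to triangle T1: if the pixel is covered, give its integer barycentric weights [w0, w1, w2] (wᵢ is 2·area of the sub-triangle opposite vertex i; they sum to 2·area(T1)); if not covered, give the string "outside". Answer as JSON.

T0:
  2·area = 64
  edge (2, 8)→(10, 4): d=(8,-4) top-left  bias=+0
  edge (10, 4)→(14, 10): d=(4,6) right/bottom  bias=-1
  edge (14, 10)→(2, 8): d=(-12,-2) top-left  bias=+0
    (4,2)@(9, 5): e=[4,10,50] → █
    (5,2)@(11, 5): e=[12,-2,54] → ·
    (2,3)@(5, 7): e=[4,42,18] → █
    (3,3)@(7, 7): e=[12,30,22] → █
    (5,3)@(11, 7): e=[28,6,30] → █
    (6,3)@(13, 7): e=[36,-6,34] → ·
    (2,4)@(5, 9): e=[20,50,-6] → ·
    (3,4)@(7, 9): e=[28,38,-2] → ·
    (4,4)@(9, 9): e=[36,26,2] → █
    (6,4)@(13, 9): e=[52,2,10] → █
    (7,4)@(15, 9): e=[60,-10,14] → ·
  covered (8 px):
    · · · · · · · · · ·
    · · · · · · · · · ·
    · · · · █ · · · · ·
    · · █ █ █ █ · · · ·
    · · · · █ █ █ · · ·
T1:
  2·area = 10
  edge (2, 8)→(7, 5): d=(5,-3) top-left  bias=+0
  edge (7, 5)→(12, 4): d=(5,-1) top-left  bias=+0
  edge (12, 4)→(2, 8): d=(-10,4) right/bottom  bias=-1
    (8,1)@(17, 3): e=[20,0,-10] → ·  [on edge]
    (3,2)@(7, 5): e=[0,0,10] → █  [on edge]
    (4,2)@(9, 5): e=[6,2,2] → █
    (5,2)@(11, 5): e=[12,4,-6] → ·
    (3,3)@(7, 7): e=[10,10,-10] → ·
    (4,3)@(9, 7): e=[16,12,-18] → ·
  covered (2 px):
    · · · · · · · · · ·
    · · · · · · · · · ·
    · · · █ █ · · · · ·
    · · · · · · · · · ·
    · · · · · · · · · ·
T2:
  2·area = 6  (B↔C swapped to make it positive)
  edge (0, 2)→(14, 0): d=(14,-2) top-left  bias=+0
  edge (14, 0)→(10, 1): d=(-4,1) right/bottom  bias=-1
  edge (10, 1)→(0, 2): d=(-10,1) right/bottom  bias=-1
    (3,0)@(7, 1): e=[0,3,3] → █  [on edge]
    (4,0)@(9, 1): e=[4,1,1] → █
    (5,0)@(11, 1): e=[8,-1,-1] → ·
    (3,1)@(7, 3): e=[28,-5,-17] → ·
    (4,1)@(9, 3): e=[32,-7,-19] → ·
  covered (2 px):
    · · · █ █ · · · · ·
    · · · · · · · · · ·
    · · · · · · · · · ·
    · · · · · · · · · ·
    · · · · · · · · · ·

Answer: [2,2,6]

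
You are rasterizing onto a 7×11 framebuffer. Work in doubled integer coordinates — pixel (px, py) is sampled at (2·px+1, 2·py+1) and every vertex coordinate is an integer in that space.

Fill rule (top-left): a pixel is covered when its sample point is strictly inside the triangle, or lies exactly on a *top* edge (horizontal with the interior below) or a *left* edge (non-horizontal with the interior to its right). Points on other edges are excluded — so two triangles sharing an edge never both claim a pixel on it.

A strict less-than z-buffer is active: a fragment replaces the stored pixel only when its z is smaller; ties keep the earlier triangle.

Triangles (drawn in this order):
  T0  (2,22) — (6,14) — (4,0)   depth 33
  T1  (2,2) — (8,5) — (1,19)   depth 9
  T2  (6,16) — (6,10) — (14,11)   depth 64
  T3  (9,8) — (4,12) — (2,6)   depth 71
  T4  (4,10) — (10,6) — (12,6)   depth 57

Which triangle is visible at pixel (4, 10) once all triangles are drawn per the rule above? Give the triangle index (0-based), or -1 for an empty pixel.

T0:
  2·area = 72  (B↔C swapped to make it positive)
  edge (2, 22)→(4, 0): d=(2,-22) top-left  bias=+0
  edge (4, 0)→(6, 14): d=(2,14) right/bottom  bias=-1
  edge (6, 14)→(2, 22): d=(-4,8) right/bottom  bias=-1
    (2,3)@(5, 7): e=[36,0,36] → ·  [on edge]
    (2,4)@(5, 9): e=[40,4,28] → █
    (3,4)@(7, 9): e=[84,-24,12] → ·
    (1,5)@(3, 11): e=[0,36,36] → █  [on edge]
    (3,5)@(7, 11): e=[88,-20,4] → ·
    (1,6)@(3, 13): e=[4,40,28] → █
    (3,6)@(7, 13): e=[92,-16,-4] → ·
    (1,7)@(3, 15): e=[8,44,20] → █
    (3,7)@(7, 15): e=[96,-12,-12] → ·
    (1,8)@(3, 17): e=[12,48,12] → █
    (2,8)@(5, 17): e=[56,20,-4] → ·
    (1,9)@(3, 19): e=[16,52,4] → █
    (3,10)@(7, 21): e=[108,0,-36] → ·  [on edge]
  covered (9 px):
    · · · · · · ·
    · · · · · · ·
    · · · · · · ·
    · · · · · · ·
    · · █ · · · ·
    · █ █ · · · ·
    · █ █ · · · ·
    · █ █ · · · ·
    · █ · · · · ·
    · █ · · · · ·
    · · · · · · ·
T1:
  2·area = 105
  edge (2, 2)→(8, 5): d=(6,3) right/bottom  bias=-1
  edge (8, 5)→(1, 19): d=(-7,14) right/bottom  bias=-1
  edge (1, 19)→(2, 2): d=(1,-17) top-left  bias=+0
    (1,1)@(3, 3): e=[3,84,18] → █
    (2,1)@(5, 3): e=[-3,56,52] → ·
    (4,1)@(9, 3): e=[-15,0,120] → ·  [on edge]
    (1,2)@(3, 5): e=[15,70,20] → █
    (2,2)@(5, 5): e=[9,42,54] → █
    (3,2)@(7, 5): e=[3,14,88] → █
    (4,2)@(9, 5): e=[-3,-14,122] → ·
    (1,3)@(3, 7): e=[27,56,22] → █
    (3,3)@(7, 7): e=[15,0,90] → ·  [on edge]
    (1,4)@(3, 9): e=[39,42,24] → █
    (3,4)@(7, 9): e=[27,-14,92] → ·
    (1,5)@(3, 11): e=[51,28,26] → █
    (2,5)@(5, 11): e=[45,0,60] → ·  [on edge]
    (1,7)@(3, 15): e=[75,0,30] → ·  [on edge]
    (0,9)@(1, 19): e=[105,0,0] → ·  [on edge]
  covered (10 px):
    · · · · · · ·
    · █ · · · · ·
    · █ █ █ · · ·
    · █ █ · · · ·
    · █ █ · · · ·
    · █ · · · · ·
    · █ · · · · ·
    · · · · · · ·
    · · · · · · ·
    · · · · · · ·
    · · · · · · ·
T2:
  2·area = 48
  edge (6, 16)→(6, 10): d=(0,-6) top-left  bias=+0
  edge (6, 10)→(14, 11): d=(8,1) right/bottom  bias=-1
  edge (14, 11)→(6, 16): d=(-8,5) right/bottom  bias=-1
    (3,5)@(7, 11): e=[6,7,35] → █
    (4,5)@(9, 11): e=[18,5,25] → █
    (5,5)@(11, 11): e=[30,3,15] → █
    (6,5)@(13, 11): e=[42,1,5] → █
    (3,6)@(7, 13): e=[6,23,19] → █
    (5,6)@(11, 13): e=[30,19,-1] → ·
    (6,6)@(13, 13): e=[42,17,-11] → ·
    (3,7)@(7, 15): e=[6,39,3] → █
    (4,7)@(9, 15): e=[18,37,-7] → ·
    (3,8)@(7, 17): e=[6,55,-13] → ·
  covered (7 px):
    · · · · · · ·
    · · · · · · ·
    · · · · · · ·
    · · · · · · ·
    · · · · · · ·
    · · · █ █ █ █
    · · · █ █ · ·
    · · · █ · · ·
    · · · · · · ·
    · · · · · · ·
    · · · · · · ·
T3:
  2·area = 38
  edge (9, 8)→(4, 12): d=(-5,4) right/bottom  bias=-1
  edge (4, 12)→(2, 6): d=(-2,-6) top-left  bias=+0
  edge (2, 6)→(9, 8): d=(7,2) right/bottom  bias=-1
    (0,1)@(1, 3): e=[57,0,-19] → ·  [on edge]
    (1,3)@(3, 7): e=[29,4,5] → █
    (2,3)@(5, 7): e=[21,16,1] → █
    (3,3)@(7, 7): e=[13,28,-3] → ·
    (1,4)@(3, 9): e=[19,0,19] → █  [on edge]
    (3,4)@(7, 9): e=[3,24,11] → █
    (4,4)@(9, 9): e=[-5,36,7] → ·
    (1,5)@(3, 11): e=[9,-4,33] → ·
    (2,5)@(5, 11): e=[1,8,29] → █
    (3,5)@(7, 11): e=[-7,20,25] → ·
    (2,6)@(5, 13): e=[-9,4,43] → ·
    (2,7)@(5, 15): e=[-19,0,57] → ·  [on edge]
    (3,10)@(7, 21): e=[-57,0,95] → ·  [on edge]
  covered (6 px):
    · · · · · · ·
    · · · · · · ·
    · · · · · · ·
    · █ █ · · · ·
    · █ █ █ · · ·
    · · █ · · · ·
    · · · · · · ·
    · · · · · · ·
    · · · · · · ·
    · · · · · · ·
    · · · · · · ·
T4:
  2·area = 8
  edge (4, 10)→(10, 6): d=(6,-4) top-left  bias=+0
  edge (10, 6)→(12, 6): d=(2,0) top-left  bias=+0
  edge (12, 6)→(4, 10): d=(-8,4) right/bottom  bias=-1
    (4,3)@(9, 7): e=[2,2,4] → █
    (5,3)@(11, 7): e=[10,2,-4] → ·
    (4,4)@(9, 9): e=[14,6,-12] → ·
  covered (1 px):
    · · · · · · ·
    · · · · · · ·
    · · · · · · ·
    · · · · █ · ·
    · · · · · · ·
    · · · · · · ·
    · · · · · · ·
    · · · · · · ·
    · · · · · · ·
    · · · · · · ·
    · · · · · · ·

Z-buffer (winner per pixel, '.' = empty):
  . . . . . . .
  . 1 . . . . .
  . 1 1 1 . . .
  . 1 1 . 4 . .
  . 1 1 3 . . .
  . 1 0 2 2 2 2
  . 1 0 2 2 . .
  . 0 0 2 . . .
  . 0 . . . . .
  . 0 . . . . .
  . . . . . . .

Answer: -1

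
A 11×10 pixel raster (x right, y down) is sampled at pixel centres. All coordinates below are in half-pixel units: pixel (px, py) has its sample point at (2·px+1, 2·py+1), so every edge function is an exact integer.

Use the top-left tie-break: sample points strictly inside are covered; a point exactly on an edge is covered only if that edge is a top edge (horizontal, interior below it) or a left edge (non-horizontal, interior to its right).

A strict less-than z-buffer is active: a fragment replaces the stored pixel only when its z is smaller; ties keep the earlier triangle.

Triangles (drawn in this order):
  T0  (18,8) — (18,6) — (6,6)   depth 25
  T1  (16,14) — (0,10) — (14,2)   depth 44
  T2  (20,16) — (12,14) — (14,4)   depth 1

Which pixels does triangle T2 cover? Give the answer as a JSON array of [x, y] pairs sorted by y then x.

T0:
  2·area = 24  (B↔C swapped to make it positive)
  edge (18, 8)→(6, 6): d=(-12,-2) top-left  bias=+0
  edge (6, 6)→(18, 6): d=(12,0) top-left  bias=+0
  edge (18, 6)→(18, 8): d=(0,2) right/bottom  bias=-1
    (6,3)@(13, 7): e=[2,12,10] → X
    (7,3)@(15, 7): e=[6,12,6] → X
    (8,3)@(17, 7): e=[10,12,2] → X
    (9,3)@(19, 7): e=[14,12,-2] → .
    (6,4)@(13, 9): e=[-22,36,10] → .
    (7,4)@(15, 9): e=[-18,36,6] → .
    (8,4)@(17, 9): e=[-14,36,2] → .
  covered (3 px):
    . . . . . . . . . . .
    . . . . . . . . . . .
    . . . . . . . . . . .
    . . . . . . X X X . .
    . . . . . . . . . . .
    . . . . . . . . . . .
    . . . . . . . . . . .
    . . . . . . . . . . .
    . . . . . . . . . . .
    . . . . . . . . . . .
T1:
  2·area = 184
  edge (16, 14)→(0, 10): d=(-16,-4) top-left  bias=+0
  edge (0, 10)→(14, 2): d=(14,-8) top-left  bias=+0
  edge (14, 2)→(16, 14): d=(2,12) right/bottom  bias=-1
    (6,1)@(13, 3): e=[164,6,14] → X
    (7,1)@(15, 3): e=[172,22,-10] → .
    (4,2)@(9, 5): e=[116,2,66] → X
    (5,2)@(11, 5): e=[124,18,42] → X
    (7,2)@(15, 5): e=[140,50,-6] → .
    (3,3)@(7, 7): e=[76,14,94] → X
    (7,3)@(15, 7): e=[108,78,-2] → .
    (1,4)@(3, 9): e=[28,10,146] → X
    (2,4)@(5, 9): e=[36,26,122] → X
    (7,4)@(15, 9): e=[76,106,2] → X
    (8,4)@(17, 9): e=[84,122,-22] → .
    (1,5)@(3, 11): e=[-4,38,150] → .
  covered (23 px):
    . . . . . . . . . . .
    . . . . . . X . . . .
    . . . . X X X . . . .
    . . . X X X X . . . .
    . X X X X X X X . . .
    . . X X X X X X . . .
    . . . . . . X X . . .
    . . . . . . . . . . .
    . . . . . . . . . . .
    . . . . . . . . . . .
T2:
  2·area = 84
  edge (20, 16)→(12, 14): d=(-8,-2) top-left  bias=+0
  edge (12, 14)→(14, 4): d=(2,-10) top-left  bias=+0
  edge (14, 4)→(20, 16): d=(6,12) right/bottom  bias=-1
    (7,3)@(15, 7): e=[62,16,6] → X
    (8,3)@(17, 7): e=[66,36,-18] → .
    (6,4)@(13, 9): e=[42,0,42] → X  [on edge]
    (8,4)@(17, 9): e=[50,40,-6] → .
    (6,5)@(13, 11): e=[26,4,54] → X
    (8,5)@(17, 11): e=[34,44,6] → X
    (9,5)@(19, 11): e=[38,64,-18] → .
    (6,6)@(13, 13): e=[10,8,66] → X
    (9,6)@(19, 13): e=[22,68,-6] → .
    (6,7)@(13, 15): e=[-6,12,78] → .
    (7,7)@(15, 15): e=[-2,32,54] → .
    (8,7)@(17, 15): e=[2,52,30] → X
    (5,9)@(11, 19): e=[-42,0,126] → .  [on edge]
  covered (11 px):
    . . . . . . . . . . .
    . . . . . . . . . . .
    . . . . . . . . . . .
    . . . . . . . X . . .
    . . . . . . X X . . .
    . . . . . . X X X . .
    . . . . . . X X X . .
    . . . . . . . . X X .
    . . . . . . . . . . .
    . . . . . . . . . . .

Final: [[7,3],[6,4],[7,4],[6,5],[7,5],[8,5],[6,6],[7,6],[8,6],[8,7],[9,7]]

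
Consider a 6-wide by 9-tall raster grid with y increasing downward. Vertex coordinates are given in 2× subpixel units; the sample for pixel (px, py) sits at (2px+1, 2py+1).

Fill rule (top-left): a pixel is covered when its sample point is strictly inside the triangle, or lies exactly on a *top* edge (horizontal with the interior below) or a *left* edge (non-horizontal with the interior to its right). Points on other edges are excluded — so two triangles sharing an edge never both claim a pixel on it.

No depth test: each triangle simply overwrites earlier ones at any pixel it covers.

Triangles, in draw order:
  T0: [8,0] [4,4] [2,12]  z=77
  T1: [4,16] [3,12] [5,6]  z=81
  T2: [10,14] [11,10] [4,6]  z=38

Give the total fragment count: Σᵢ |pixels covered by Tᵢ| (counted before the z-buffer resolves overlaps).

T0:
  2·area = 24  (B↔C swapped to make it positive)
  edge (8, 0)→(2, 12): d=(-6,12) right/bottom  bias=-1
  edge (2, 12)→(4, 4): d=(2,-8) top-left  bias=+0
  edge (4, 4)→(8, 0): d=(4,-4) top-left  bias=+0
    (3,0)@(7, 1): e=[6,18,0] → X  [on edge]
    (4,0)@(9, 1): e=[-18,34,8] → .
    (2,1)@(5, 3): e=[18,6,0] → X  [on edge]
    (3,1)@(7, 3): e=[-6,22,8] → .
    (1,2)@(3, 5): e=[30,-6,0] → .  [on edge]
    (2,2)@(5, 5): e=[6,10,8] → X
    (3,2)@(7, 5): e=[-18,26,16] → .
    (0,3)@(1, 7): e=[42,-18,0] → .  [on edge]
    (2,3)@(5, 7): e=[-6,14,16] → .
    (1,4)@(3, 9): e=[6,2,16] → X
    (2,4)@(5, 9): e=[-18,18,24] → .
    (1,5)@(3, 11): e=[-6,6,24] → .
  covered (4 px):
    . . . X . .
    . . X . . .
    . . X . . .
    . . . . . .
    . X . . . .
    . . . . . .
    . . . . . .
    . . . . . .
    . . . . . .
T1:
  2·area = 14
  edge (4, 16)→(3, 12): d=(-1,-4) top-left  bias=+0
  edge (3, 12)→(5, 6): d=(2,-6) top-left  bias=+0
  edge (5, 6)→(4, 16): d=(-1,10) right/bottom  bias=-1
  covered (0 px):
    . . . . . .
    . . . . . .
    . . . . . .
    . . . . . .
    . . . . . .
    . . . . . .
    . . . . . .
    . . . . . .
    . . . . . .
T2:
  2·area = 32  (B↔C swapped to make it positive)
  edge (10, 14)→(4, 6): d=(-6,-8) top-left  bias=+0
  edge (4, 6)→(11, 10): d=(7,4) right/bottom  bias=-1
  edge (11, 10)→(10, 14): d=(-1,4) right/bottom  bias=-1
    (2,3)@(5, 7): e=[2,3,27] → X
    (3,3)@(7, 7): e=[18,-5,19] → .
    (2,4)@(5, 9): e=[-10,17,25] → .
    (3,4)@(7, 9): e=[6,9,17] → X
    (4,4)@(9, 9): e=[22,1,9] → X
    (5,4)@(11, 9): e=[38,-7,1] → .
    (3,5)@(7, 11): e=[-6,23,15] → .
    (4,5)@(9, 11): e=[10,15,7] → X
    (5,5)@(11, 11): e=[26,7,-1] → .
    (4,6)@(9, 13): e=[-2,29,5] → .
  covered (4 px):
    . . . . . .
    . . . . . .
    . . . . . .
    . . X . . .
    . . . X X .
    . . . . X .
    . . . . . .
    . . . . . .
    . . . . . .

Final: 8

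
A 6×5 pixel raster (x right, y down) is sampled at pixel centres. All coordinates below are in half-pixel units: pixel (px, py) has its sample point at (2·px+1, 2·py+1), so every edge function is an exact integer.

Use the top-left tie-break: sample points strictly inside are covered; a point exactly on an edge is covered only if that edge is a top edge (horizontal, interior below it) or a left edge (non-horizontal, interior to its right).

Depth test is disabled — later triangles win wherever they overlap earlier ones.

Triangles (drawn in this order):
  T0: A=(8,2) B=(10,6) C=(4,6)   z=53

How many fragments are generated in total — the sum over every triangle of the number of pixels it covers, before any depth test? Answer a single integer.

T0:
  2·area = 24
  edge (8, 2)→(10, 6): d=(2,4) right/bottom  bias=-1
  edge (10, 6)→(4, 6): d=(-6,0) right/bottom  bias=-1
  edge (4, 6)→(8, 2): d=(4,-4) top-left  bias=+0
    (4,0)@(9, 1): e=[-6,30,0] → .  [on edge]
    (3,1)@(7, 3): e=[6,18,0] → X  [on edge]
    (4,1)@(9, 3): e=[-2,18,8] → .
    (2,2)@(5, 5): e=[18,6,0] → X  [on edge]
    (4,2)@(9, 5): e=[2,6,16] → X
    (5,2)@(11, 5): e=[-6,6,24] → .
    (1,3)@(3, 7): e=[30,-6,0] → .  [on edge]
    (2,3)@(5, 7): e=[22,-6,8] → .
    (3,3)@(7, 7): e=[14,-6,16] → .
    (4,3)@(9, 7): e=[6,-6,24] → .
    (0,4)@(1, 9): e=[42,-18,0] → .  [on edge]
  covered (4 px):
    . . . . . .
    . . . X . .
    . . X X X .
    . . . . . .
    . . . . . .

Result: 4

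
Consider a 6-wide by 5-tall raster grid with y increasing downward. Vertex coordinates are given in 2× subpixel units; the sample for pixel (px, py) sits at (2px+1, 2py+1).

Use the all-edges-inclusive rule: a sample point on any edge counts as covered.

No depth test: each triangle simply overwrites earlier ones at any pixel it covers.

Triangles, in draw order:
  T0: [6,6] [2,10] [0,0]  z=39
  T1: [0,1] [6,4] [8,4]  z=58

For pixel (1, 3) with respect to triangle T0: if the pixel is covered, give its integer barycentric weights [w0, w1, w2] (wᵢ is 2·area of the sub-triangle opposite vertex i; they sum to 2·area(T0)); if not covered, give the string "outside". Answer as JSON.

T0:
  2·area = 48
  edge (6, 6)→(2, 10): d=(-4,4) inclusive
  edge (2, 10)→(0, 0): d=(-2,-10) inclusive
  edge (0, 0)→(6, 6): d=(6,6) inclusive
    (0,0)@(1, 1): e=[40,8,0] → █  [on edge]
    (1,0)@(3, 1): e=[32,28,-12] → ·
    (5,0)@(11, 1): e=[0,108,-60] → ·  [on edge]
    (0,1)@(1, 3): e=[32,4,12] → █
    (1,1)@(3, 3): e=[24,24,0] → █  [on edge]
    (2,1)@(5, 3): e=[16,44,-12] → ·
    (4,1)@(9, 3): e=[0,84,-36] → ·  [on edge]
    (0,2)@(1, 5): e=[24,0,24] → █  [on edge]
    (2,2)@(5, 5): e=[8,40,0] → █  [on edge]
    (3,2)@(7, 5): e=[0,60,-12] → ·  [on edge]
    (0,3)@(1, 7): e=[16,-4,36] → ·
    (1,3)@(3, 7): e=[8,16,24] → █
    (2,3)@(5, 7): e=[0,36,12] → █  [on edge]
    (3,3)@(7, 7): e=[-8,56,0] → ·  [on edge]
    (1,4)@(3, 9): e=[0,12,36] → █  [on edge]
    (4,4)@(9, 9): e=[-24,72,0] → ·  [on edge]
  covered (9 px):
    █ · · · · ·
    █ █ · · · ·
    █ █ █ · · ·
    · █ █ · · ·
    · █ · · · ·
T1:
  2·area = 6  (B↔C swapped to make it positive)
  edge (0, 1)→(8, 4): d=(8,3) inclusive
  edge (8, 4)→(6, 4): d=(-2,0) inclusive
  edge (6, 4)→(0, 1): d=(-6,-3) inclusive
    (2,1)@(5, 3): e=[1,2,3] → █
    (3,1)@(7, 3): e=[-5,2,9] → ·
    (2,2)@(5, 5): e=[17,-2,-9] → ·
  covered (1 px):
    · · · · · ·
    · · █ · · ·
    · · · · · ·
    · · · · · ·
    · · · · · ·

Final: [16,24,8]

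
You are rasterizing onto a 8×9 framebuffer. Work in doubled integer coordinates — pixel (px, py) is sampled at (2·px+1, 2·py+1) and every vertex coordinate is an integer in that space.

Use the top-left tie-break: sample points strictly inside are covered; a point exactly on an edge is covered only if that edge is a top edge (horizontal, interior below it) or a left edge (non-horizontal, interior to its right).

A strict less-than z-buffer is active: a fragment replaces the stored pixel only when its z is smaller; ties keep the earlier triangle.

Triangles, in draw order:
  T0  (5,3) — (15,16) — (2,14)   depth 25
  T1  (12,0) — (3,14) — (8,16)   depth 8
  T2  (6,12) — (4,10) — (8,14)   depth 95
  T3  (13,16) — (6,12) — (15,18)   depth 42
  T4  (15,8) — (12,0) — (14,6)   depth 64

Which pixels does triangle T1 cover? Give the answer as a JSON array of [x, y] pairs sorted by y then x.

T0:
  2·area = 149
  edge (5, 3)→(15, 16): d=(10,13) right/bottom  bias=-1
  edge (15, 16)→(2, 14): d=(-13,-2) top-left  bias=+0
  edge (2, 14)→(5, 3): d=(3,-11) top-left  bias=+0
    (2,1)@(5, 3): e=[0,149,0] → .  [on edge]
    (2,2)@(5, 5): e=[20,123,6] → X
    (3,2)@(7, 5): e=[-6,127,28] → .
    (2,3)@(5, 7): e=[40,97,12] → X
    (3,3)@(7, 7): e=[14,101,34] → X
    (4,3)@(9, 7): e=[-12,105,56] → .
    (2,4)@(5, 9): e=[60,71,18] → X
    (4,4)@(9, 9): e=[8,79,62] → X
    (5,4)@(11, 9): e=[-18,83,84] → .
    (1,5)@(3, 11): e=[106,41,2] → X
    (5,5)@(11, 11): e=[2,57,90] → X
    (6,5)@(13, 11): e=[-24,61,112] → .
  covered (19 px):
    . . . . . . . .
    . . . . . . . .
    . . X . . . . .
    . . X X . . . .
    . . X X X . . .
    . X X X X X . .
    . X X X X X . .
    . . . . X X X .
    . . . . . . . .
T1:
  2·area = 88  (B↔C swapped to make it positive)
  edge (12, 0)→(8, 16): d=(-4,16) right/bottom  bias=-1
  edge (8, 16)→(3, 14): d=(-5,-2) top-left  bias=+0
  edge (3, 14)→(12, 0): d=(9,-14) top-left  bias=+0
    (5,1)@(11, 3): e=[4,71,13] → X
    (6,1)@(13, 3): e=[-28,75,41] → .
    (4,2)@(9, 5): e=[28,57,3] → X
    (5,2)@(11, 5): e=[-4,61,31] → .
    (4,3)@(9, 7): e=[20,47,21] → X
    (5,3)@(11, 7): e=[-12,51,49] → .
    (3,4)@(7, 9): e=[44,33,11] → X
    (5,4)@(11, 9): e=[-20,41,67] → .
    (2,5)@(5, 11): e=[68,19,1] → X
    (5,5)@(11, 11): e=[-28,31,85] → .
    (2,6)@(5, 13): e=[60,9,19] → X
    (4,6)@(9, 13): e=[-4,17,75] → .
  covered (11 px):
    . . . . . . . .
    . . . . . X . .
    . . . . X . . .
    . . . . X . . .
    . . . X X . . .
    . . X X X . . .
    . . X X . . . .
    . . . X . . . .
    . . . . . . . .
T2:
  degenerate (2·area = 0) — covers nothing
T3:
  2·area = 6  (B↔C swapped to make it positive)
  edge (13, 16)→(15, 18): d=(2,2) right/bottom  bias=-1
  edge (15, 18)→(6, 12): d=(-9,-6) top-left  bias=+0
  edge (6, 12)→(13, 16): d=(7,4) right/bottom  bias=-1
    (5,7)@(11, 15): e=[2,3,1] → X
    (6,7)@(13, 15): e=[-2,15,-7] → .
    (5,8)@(11, 17): e=[6,-15,15] → .
  covered (1 px):
    . . . . . . . .
    . . . . . . . .
    . . . . . . . .
    . . . . . . . .
    . . . . . . . .
    . . . . . . . .
    . . . . . . . .
    . . . . . X . .
    . . . . . . . .
T4:
  2·area = 2  (B↔C swapped to make it positive)
  edge (15, 8)→(14, 6): d=(-1,-2) top-left  bias=+0
  edge (14, 6)→(12, 0): d=(-2,-6) top-left  bias=+0
  edge (12, 0)→(15, 8): d=(3,8) right/bottom  bias=-1
    (6,1)@(13, 3): e=[1,0,1] → X  [on edge]
    (7,1)@(15, 3): e=[5,12,-15] → .
    (6,2)@(13, 5): e=[-1,-4,7] → .
    (7,4)@(15, 9): e=[-1,0,3] → .  [on edge]
  covered (1 px):
    . . . . . . . .
    . . . . . . X .
    . . . . . . . .
    . . . . . . . .
    . . . . . . . .
    . . . . . . . .
    . . . . . . . .
    . . . . . . . .
    . . . . . . . .

Final: [[5,1],[4,2],[4,3],[3,4],[4,4],[2,5],[3,5],[4,5],[2,6],[3,6],[3,7]]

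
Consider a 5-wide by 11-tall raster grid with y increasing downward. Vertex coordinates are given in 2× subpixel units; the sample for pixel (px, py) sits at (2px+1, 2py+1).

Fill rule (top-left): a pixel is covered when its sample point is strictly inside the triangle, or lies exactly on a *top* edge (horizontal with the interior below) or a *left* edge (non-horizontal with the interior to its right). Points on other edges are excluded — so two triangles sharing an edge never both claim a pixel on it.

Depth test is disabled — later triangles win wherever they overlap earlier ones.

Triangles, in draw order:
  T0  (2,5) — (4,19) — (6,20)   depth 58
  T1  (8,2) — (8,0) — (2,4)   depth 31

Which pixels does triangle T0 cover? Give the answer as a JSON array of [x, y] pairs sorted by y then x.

T0:
  2·area = 26  (B↔C swapped to make it positive)
  edge (2, 5)→(6, 20): d=(4,15) right/bottom  bias=-1
  edge (6, 20)→(4, 19): d=(-2,-1) top-left  bias=+0
  edge (4, 19)→(2, 5): d=(-2,-14) top-left  bias=+0
    (1,4)@(3, 9): e=[1,19,6] → #
    (2,4)@(5, 9): e=[-29,21,34] → ·
    (1,5)@(3, 11): e=[9,15,2] → #
    (2,5)@(5, 11): e=[-21,17,30] → ·
    (1,6)@(3, 13): e=[17,11,-2] → ·
    (2,8)@(5, 17): e=[3,5,18] → #
    (3,8)@(7, 17): e=[-27,7,46] → ·
    (2,9)@(5, 19): e=[11,1,14] → #
    (3,9)@(7, 19): e=[-19,3,42] → ·
    (2,10)@(5, 21): e=[19,-3,10] → ·
  covered (4 px):
    · · · · ·
    · · · · ·
    · · · · ·
    · · · · ·
    · # · · ·
    · # · · ·
    · · · · ·
    · · · · ·
    · · # · ·
    · · # · ·
    · · · · ·
T1:
  2·area = 12  (B↔C swapped to make it positive)
  edge (8, 2)→(2, 4): d=(-6,2) right/bottom  bias=-1
  edge (2, 4)→(8, 0): d=(6,-4) top-left  bias=+0
  edge (8, 0)→(8, 2): d=(0,2) right/bottom  bias=-1
    (3,0)@(7, 1): e=[8,2,2] → #
    (4,0)@(9, 1): e=[4,10,-2] → ·
    (2,1)@(5, 3): e=[0,6,6] → ·  [on edge]
    (3,1)@(7, 3): e=[-4,14,2] → ·
  covered (1 px):
    · · · # ·
    · · · · ·
    · · · · ·
    · · · · ·
    · · · · ·
    · · · · ·
    · · · · ·
    · · · · ·
    · · · · ·
    · · · · ·
    · · · · ·

Result: [[1,4],[1,5],[2,8],[2,9]]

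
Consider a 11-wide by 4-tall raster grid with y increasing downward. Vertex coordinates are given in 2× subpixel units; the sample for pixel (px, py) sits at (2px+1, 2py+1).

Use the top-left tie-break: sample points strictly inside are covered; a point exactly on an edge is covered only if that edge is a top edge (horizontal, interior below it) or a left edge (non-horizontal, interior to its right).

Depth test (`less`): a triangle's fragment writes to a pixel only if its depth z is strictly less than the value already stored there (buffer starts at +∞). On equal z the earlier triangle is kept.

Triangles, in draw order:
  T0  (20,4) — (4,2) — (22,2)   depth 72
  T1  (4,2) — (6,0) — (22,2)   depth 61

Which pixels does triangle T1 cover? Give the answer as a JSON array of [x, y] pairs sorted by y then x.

T0:
  2·area = 36
  edge (20, 4)→(4, 2): d=(-16,-2) top-left  bias=+0
  edge (4, 2)→(22, 2): d=(18,0) top-left  bias=+0
  edge (22, 2)→(20, 4): d=(-2,2) right/bottom  bias=-1
    (6,1)@(13, 3): e=[2,18,16] → █
    (7,1)@(15, 3): e=[6,18,12] → █
    (8,1)@(17, 3): e=[10,18,8] → █
    (9,1)@(19, 3): e=[14,18,4] → █
    (10,1)@(21, 3): e=[18,18,0] → ·  [on edge]
    (6,2)@(13, 5): e=[-30,54,12] → ·
    (7,2)@(15, 5): e=[-26,54,8] → ·
    (8,2)@(17, 5): e=[-22,54,4] → ·
    (9,2)@(19, 5): e=[-18,54,0] → ·  [on edge]
    (8,3)@(17, 7): e=[-54,90,0] → ·  [on edge]
  covered (4 px):
    · · · · · · · · · · ·
    · · · · · · █ █ █ █ ·
    · · · · · · · · · · ·
    · · · · · · · · · · ·
T1:
  2·area = 36
  edge (4, 2)→(6, 0): d=(2,-2) top-left  bias=+0
  edge (6, 0)→(22, 2): d=(16,2) right/bottom  bias=-1
  edge (22, 2)→(4, 2): d=(-18,0) right/bottom  bias=-1
    (2,0)@(5, 1): e=[0,18,18] → █  [on edge]
    (3,0)@(7, 1): e=[4,14,18] → █
    (4,0)@(9, 1): e=[8,10,18] → █
    (5,0)@(11, 1): e=[12,6,18] → █
    (6,0)@(13, 1): e=[16,2,18] → █
    (7,0)@(15, 1): e=[20,-2,18] → ·
    (1,1)@(3, 3): e=[0,54,-18] → ·  [on edge]
    (2,1)@(5, 3): e=[4,50,-18] → ·
    (3,1)@(7, 3): e=[8,46,-18] → ·
    (4,1)@(9, 3): e=[12,42,-18] → ·
    (5,1)@(11, 3): e=[16,38,-18] → ·
    (6,1)@(13, 3): e=[20,34,-18] → ·
    (0,2)@(1, 5): e=[0,90,-54] → ·  [on edge]
  covered (5 px):
    · · █ █ █ █ █ · · · ·
    · · · · · · · · · · ·
    · · · · · · · · · · ·
    · · · · · · · · · · ·

Result: [[2,0],[3,0],[4,0],[5,0],[6,0]]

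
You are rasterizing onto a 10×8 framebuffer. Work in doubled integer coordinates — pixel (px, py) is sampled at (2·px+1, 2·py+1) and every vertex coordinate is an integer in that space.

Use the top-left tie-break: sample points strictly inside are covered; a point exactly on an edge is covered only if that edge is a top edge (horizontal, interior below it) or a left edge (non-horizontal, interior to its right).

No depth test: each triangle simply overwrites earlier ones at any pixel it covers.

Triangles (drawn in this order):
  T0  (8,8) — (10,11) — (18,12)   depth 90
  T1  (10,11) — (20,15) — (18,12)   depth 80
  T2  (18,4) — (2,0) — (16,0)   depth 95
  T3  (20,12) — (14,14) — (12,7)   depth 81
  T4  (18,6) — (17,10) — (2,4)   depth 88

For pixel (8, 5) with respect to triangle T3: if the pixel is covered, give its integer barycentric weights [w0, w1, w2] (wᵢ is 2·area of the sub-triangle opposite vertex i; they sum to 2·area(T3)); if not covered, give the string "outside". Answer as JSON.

T0:
  2·area = 22  (B↔C swapped to make it positive)
  edge (8, 8)→(18, 12): d=(10,4) right/bottom  bias=-1
  edge (18, 12)→(10, 11): d=(-8,-1) top-left  bias=+0
  edge (10, 11)→(8, 8): d=(-2,-3) top-left  bias=+0
    (4,4)@(9, 9): e=[6,15,1] → █
    (5,4)@(11, 9): e=[-2,17,7] → ·
    (4,5)@(9, 11): e=[26,-1,-3] → ·
    (5,5)@(11, 11): e=[18,1,3] → █
    (6,5)@(13, 11): e=[10,3,9] → █
    (7,5)@(15, 11): e=[2,5,15] → █
    (8,5)@(17, 11): e=[-6,7,21] → ·
    (5,6)@(11, 13): e=[38,-15,-1] → ·
    (6,6)@(13, 13): e=[30,-13,5] → ·
    (7,6)@(15, 13): e=[22,-11,11] → ·
  covered (4 px):
    · · · · · · · · · ·
    · · · · · · · · · ·
    · · · · · · · · · ·
    · · · · · · · · · ·
    · · · · █ · · · · ·
    · · · · · █ █ █ · ·
    · · · · · · · · · ·
    · · · · · · · · · ·
T1:
  2·area = 22  (B↔C swapped to make it positive)
  edge (10, 11)→(18, 12): d=(8,1) right/bottom  bias=-1
  edge (18, 12)→(20, 15): d=(2,3) right/bottom  bias=-1
  edge (20, 15)→(10, 11): d=(-10,-4) top-left  bias=+0
    (2,4)@(5, 9): e=[-11,33,0] → ·  [on edge]
    (7,6)@(15, 13): e=[11,11,0] → █  [on edge]
    (8,6)@(17, 13): e=[9,5,8] → █
    (9,6)@(19, 13): e=[7,-1,16] → ·
    (7,7)@(15, 15): e=[27,15,-20] → ·
    (8,7)@(17, 15): e=[25,9,-12] → ·
  covered (2 px):
    · · · · · · · · · ·
    · · · · · · · · · ·
    · · · · · · · · · ·
    · · · · · · · · · ·
    · · · · · · · · · ·
    · · · · · · · · · ·
    · · · · · · · █ █ ·
    · · · · · · · · · ·
T2:
  2·area = 56
  edge (18, 4)→(2, 0): d=(-16,-4) top-left  bias=+0
  edge (2, 0)→(16, 0): d=(14,0) top-left  bias=+0
  edge (16, 0)→(18, 4): d=(2,4) right/bottom  bias=-1
    (3,0)@(7, 1): e=[4,14,38] → █
    (4,0)@(9, 1): e=[12,14,30] → █
    (5,0)@(11, 1): e=[20,14,22] → █
    (6,0)@(13, 1): e=[28,14,14] → █
    (7,0)@(15, 1): e=[36,14,6] → █
    (8,0)@(17, 1): e=[44,14,-2] → ·
    (3,1)@(7, 3): e=[-28,42,42] → ·
    (4,1)@(9, 3): e=[-20,42,34] → ·
    (5,1)@(11, 3): e=[-12,42,26] → ·
    (6,1)@(13, 3): e=[-4,42,18] → ·
    (7,1)@(15, 3): e=[4,42,10] → █
    (8,1)@(17, 3): e=[12,42,2] → █
  covered (7 px):
    · · · █ █ █ █ █ · ·
    · · · · · · · █ █ ·
    · · · · · · · · · ·
    · · · · · · · · · ·
    · · · · · · · · · ·
    · · · · · · · · · ·
    · · · · · · · · · ·
    · · · · · · · · · ·
T3:
  2·area = 46
  edge (20, 12)→(14, 14): d=(-6,2) right/bottom  bias=-1
  edge (14, 14)→(12, 7): d=(-2,-7) top-left  bias=+0
  edge (12, 7)→(20, 12): d=(8,5) right/bottom  bias=-1
    (6,4)@(13, 9): e=[32,3,11] → █
    (7,4)@(15, 9): e=[28,17,1] → █
    (8,4)@(17, 9): e=[24,31,-9] → ·
    (6,5)@(13, 11): e=[20,-1,27] → ·
    (7,5)@(15, 11): e=[16,13,17] → █
    (8,5)@(17, 11): e=[12,27,7] → █
    (9,5)@(19, 11): e=[8,41,-3] → ·
    (7,6)@(15, 13): e=[4,9,33] → █
    (8,6)@(17, 13): e=[0,23,23] → ·  [on edge]
    (5,7)@(11, 15): e=[0,-23,69] → ·  [on edge]
    (7,7)@(15, 15): e=[-8,5,49] → ·
  covered (5 px):
    · · · · · · · · · ·
    · · · · · · · · · ·
    · · · · · · · · · ·
    · · · · · · · · · ·
    · · · · · · █ █ · ·
    · · · · · · · █ █ ·
    · · · · · · · █ · ·
    · · · · · · · · · ·
T4:
  2·area = 66
  edge (18, 6)→(17, 10): d=(-1,4) right/bottom  bias=-1
  edge (17, 10)→(2, 4): d=(-15,-6) top-left  bias=+0
  edge (2, 4)→(18, 6): d=(16,2) right/bottom  bias=-1
    (2,2)@(5, 5): e=[53,3,10] → █
    (3,2)@(7, 5): e=[45,15,6] → █
    (4,2)@(9, 5): e=[37,27,2] → █
    (5,2)@(11, 5): e=[29,39,-2] → ·
    (2,3)@(5, 7): e=[51,-27,42] → ·
    (3,3)@(7, 7): e=[43,-15,38] → ·
    (4,3)@(9, 7): e=[35,-3,34] → ·
    (5,3)@(11, 7): e=[27,9,30] → █
    (6,3)@(13, 7): e=[19,21,26] → █
    (7,3)@(15, 7): e=[11,33,22] → █
    (8,3)@(17, 7): e=[3,45,18] → █
    (9,3)@(19, 7): e=[-5,57,14] → ·
  covered (9 px):
    · · · · · · · · · ·
    · · · · · · · · · ·
    · · █ █ █ · · · · ·
    · · · · · █ █ █ █ ·
    · · · · · · · █ █ ·
    · · · · · · · · · ·
    · · · · · · · · · ·
    · · · · · · · · · ·

Answer: [27,7,12]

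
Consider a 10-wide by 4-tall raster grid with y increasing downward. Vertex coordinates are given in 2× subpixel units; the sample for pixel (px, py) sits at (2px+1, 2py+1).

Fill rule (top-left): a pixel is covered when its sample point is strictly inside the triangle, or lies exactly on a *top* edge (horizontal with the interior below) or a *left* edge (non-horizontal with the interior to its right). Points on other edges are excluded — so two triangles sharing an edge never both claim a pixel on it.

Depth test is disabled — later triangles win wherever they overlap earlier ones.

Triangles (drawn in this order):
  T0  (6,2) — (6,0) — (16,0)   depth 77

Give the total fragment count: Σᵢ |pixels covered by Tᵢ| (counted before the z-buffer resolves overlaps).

T0:
  2·area = 20
  edge (6, 2)→(6, 0): d=(0,-2) top-left  bias=+0
  edge (6, 0)→(16, 0): d=(10,0) top-left  bias=+0
  edge (16, 0)→(6, 2): d=(-10,2) right/bottom  bias=-1
    (3,0)@(7, 1): e=[2,10,8] → #
    (4,0)@(9, 1): e=[6,10,4] → #
    (5,0)@(11, 1): e=[10,10,0] → ·  [on edge]
    (0,1)@(1, 3): e=[-10,30,0] → ·  [on edge]
    (3,1)@(7, 3): e=[2,30,-12] → ·
    (4,1)@(9, 3): e=[6,30,-16] → ·
  covered (2 px):
    · · · # # · · · · ·
    · · · · · · · · · ·
    · · · · · · · · · ·
    · · · · · · · · · ·

Result: 2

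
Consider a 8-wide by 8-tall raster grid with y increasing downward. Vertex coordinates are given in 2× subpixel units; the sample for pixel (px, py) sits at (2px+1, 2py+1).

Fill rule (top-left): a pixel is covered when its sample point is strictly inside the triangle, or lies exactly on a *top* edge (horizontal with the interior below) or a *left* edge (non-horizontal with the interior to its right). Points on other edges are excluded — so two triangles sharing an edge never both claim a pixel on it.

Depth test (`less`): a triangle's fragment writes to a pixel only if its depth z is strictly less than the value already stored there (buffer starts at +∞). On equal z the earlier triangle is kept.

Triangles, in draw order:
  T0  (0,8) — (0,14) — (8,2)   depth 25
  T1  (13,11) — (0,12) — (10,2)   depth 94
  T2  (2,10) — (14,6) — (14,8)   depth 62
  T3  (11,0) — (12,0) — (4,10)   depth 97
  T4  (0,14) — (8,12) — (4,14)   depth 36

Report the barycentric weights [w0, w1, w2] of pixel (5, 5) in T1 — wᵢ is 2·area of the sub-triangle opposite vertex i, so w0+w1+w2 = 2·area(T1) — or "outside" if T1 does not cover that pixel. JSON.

T0:
  2·area = 48  (B↔C swapped to make it positive)
  edge (0, 8)→(8, 2): d=(8,-6) top-left  bias=+0
  edge (8, 2)→(0, 14): d=(-8,12) right/bottom  bias=-1
  edge (0, 14)→(0, 8): d=(0,-6) top-left  bias=+0
    (3,1)@(7, 3): e=[2,4,42] → #
    (4,1)@(9, 3): e=[14,-20,54] → ·
    (2,2)@(5, 5): e=[6,12,30] → #
    (3,2)@(7, 5): e=[18,-12,42] → ·
    (1,3)@(3, 7): e=[10,20,18] → #
    (2,3)@(5, 7): e=[22,-4,30] → ·
    (0,4)@(1, 9): e=[14,28,6] → #
    (2,4)@(5, 9): e=[38,-20,30] → ·
    (0,5)@(1, 11): e=[30,12,6] → #
    (1,5)@(3, 11): e=[42,-12,18] → ·
    (0,6)@(1, 13): e=[46,-4,6] → ·
  covered (6 px):
    · · · · · · · ·
    · · · # · · · ·
    · · # · · · · ·
    · # · · · · · ·
    # # · · · · · ·
    # · · · · · · ·
    · · · · · · · ·
    · · · · · · · ·
T1:
  2·area = 120
  edge (13, 11)→(0, 12): d=(-13,1) right/bottom  bias=-1
  edge (0, 12)→(10, 2): d=(10,-10) top-left  bias=+0
  edge (10, 2)→(13, 11): d=(3,9) right/bottom  bias=-1
    (5,0)@(11, 1): e=[132,0,-12] → ·  [on edge]
    (4,1)@(9, 3): e=[108,0,12] → #  [on edge]
    (5,1)@(11, 3): e=[106,20,-6] → ·
    (3,2)@(7, 5): e=[84,0,36] → #  [on edge]
    (5,2)@(11, 5): e=[80,40,0] → ·  [on edge]
    (2,3)@(5, 7): e=[60,0,60] → #  [on edge]
    (5,3)@(11, 7): e=[54,60,6] → #
    (6,3)@(13, 7): e=[52,80,-12] → ·
    (1,4)@(3, 9): e=[36,0,84] → #  [on edge]
    (6,4)@(13, 9): e=[26,100,-6] → ·
    (0,5)@(1, 11): e=[12,0,108] → #  [on edge]
    (6,5)@(13, 11): e=[0,120,0] → ·  [on edge]
  covered (18 px):
    · · · · · · · ·
    · · · · # · · ·
    · · · # # · · ·
    · · # # # # · ·
    · # # # # # · ·
    # # # # # # · ·
    · · · · · · · ·
    · · · · · · · ·
T2:
  2·area = 24
  edge (2, 10)→(14, 6): d=(12,-4) top-left  bias=+0
  edge (14, 6)→(14, 8): d=(0,2) right/bottom  bias=-1
  edge (14, 8)→(2, 10): d=(-12,2) right/bottom  bias=-1
    (5,3)@(11, 7): e=[0,6,18] → #  [on edge]
    (6,3)@(13, 7): e=[8,2,14] → #
    (7,3)@(15, 7): e=[16,-2,10] → ·
    (2,4)@(5, 9): e=[0,18,6] → #  [on edge]
    (3,4)@(7, 9): e=[8,14,2] → #
    (4,4)@(9, 9): e=[16,10,-2] → ·
    (5,4)@(11, 9): e=[24,6,-6] → ·
    (6,4)@(13, 9): e=[32,2,-10] → ·
    (2,5)@(5, 11): e=[24,18,-18] → ·
    (3,5)@(7, 11): e=[32,14,-22] → ·
  covered (4 px):
    · · · · · · · ·
    · · · · · · · ·
    · · · · · · · ·
    · · · · · # # ·
    · · # # · · · ·
    · · · · · · · ·
    · · · · · · · ·
    · · · · · · · ·
T3:
  2·area = 10
  edge (11, 0)→(12, 0): d=(1,0) top-left  bias=+0
  edge (12, 0)→(4, 10): d=(-8,10) right/bottom  bias=-1
  edge (4, 10)→(11, 0): d=(7,-10) top-left  bias=+0
    (5,0)@(11, 1): e=[1,2,7] → #
    (6,0)@(13, 1): e=[1,-18,27] → ·
    (4,1)@(9, 3): e=[3,6,1] → #
    (5,1)@(11, 3): e=[3,-14,21] → ·
    (4,2)@(9, 5): e=[5,-10,15] → ·
  covered (2 px):
    · · · · · # · ·
    · · · · # · · ·
    · · · · · · · ·
    · · · · · · · ·
    · · · · · · · ·
    · · · · · · · ·
    · · · · · · · ·
    · · · · · · · ·
T4:
  2·area = 8
  edge (0, 14)→(8, 12): d=(8,-2) top-left  bias=+0
  edge (8, 12)→(4, 14): d=(-4,2) right/bottom  bias=-1
  edge (4, 14)→(0, 14): d=(-4,0) right/bottom  bias=-1
    (2,6)@(5, 13): e=[2,2,4] → #
    (3,6)@(7, 13): e=[6,-2,4] → ·
    (2,7)@(5, 15): e=[18,-6,-4] → ·
  covered (1 px):
    · · · · · · · ·
    · · · · · · · ·
    · · · · · · · ·
    · · · · · · · ·
    · · · · · · · ·
    · · · · · · · ·
    · · # · · · · ·
    · · · · · · · ·

Final: [100,18,2]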